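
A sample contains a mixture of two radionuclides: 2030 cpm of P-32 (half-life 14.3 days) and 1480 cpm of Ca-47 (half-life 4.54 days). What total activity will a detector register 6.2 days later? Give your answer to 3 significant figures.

P-32: 2030 × (1/2)^(6.2/14.3) = 2030 × (1/2)^0.43357 ≈ 1503.1 cpm.
Ca-47: 1480 × (1/2)^(6.2/4.54) = 1480 × (1/2)^1.3656 ≈ 574.33 cpm.
Total = 1503.1 + 574.33 ≈ 2077.4 cpm.

2080 cpm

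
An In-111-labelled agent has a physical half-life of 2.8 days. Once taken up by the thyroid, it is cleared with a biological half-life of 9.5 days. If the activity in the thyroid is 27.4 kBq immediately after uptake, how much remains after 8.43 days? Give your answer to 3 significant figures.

1.84 kBq

1/t_eff = 1/t_phys + 1/t_biol = 1/2.8 + 1/9.5 = 0.46241 per day.
t_eff = 2.8 × 9.5 / (2.8 + 9.5) ≈ 2.1626 days.
Remaining = 27.4 × (1/2)^(8.43/2.1626) = 27.4 × (1/2)^3.8981 ≈ 1.8379 kBq.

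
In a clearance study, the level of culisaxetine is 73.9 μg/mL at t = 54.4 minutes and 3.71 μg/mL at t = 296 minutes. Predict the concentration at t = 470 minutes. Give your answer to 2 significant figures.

0.43 μg/mL

Over Δt = 296 − 54.4 = 241.6 minutes, the level fell by a factor of 73.9/3.71 ≈ 19.919.
n = log₂(19.919) ≈ 4.3161 half-lives, so t½ = 241.6/4.3161 ≈ 55.977 minutes.
From t = 296 to t = 470: 3.71 × (1/2)^((470−296)/55.977) ≈ 0.43017 μg/mL.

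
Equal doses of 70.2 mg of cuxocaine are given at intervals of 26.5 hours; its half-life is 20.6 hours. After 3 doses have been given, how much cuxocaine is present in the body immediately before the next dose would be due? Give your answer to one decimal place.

45.4 mg

The 3 doses were given 79.5, 53, 26.5 hours ago.
Total = 70.2·(1/2)^(79.5/20.6) + 70.2·(1/2)^(53/20.6) + 70.2·(1/2)^(26.5/20.6)
      = 4.8372 + 11.799 + 28.78 ≈ 45.416 mg.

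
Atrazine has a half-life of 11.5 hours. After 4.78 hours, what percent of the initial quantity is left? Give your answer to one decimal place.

n = 4.78/11.5 ≈ 0.41565 half-lives.
Fraction remaining = (1/2)^0.41565 ≈ 0.74968, i.e. 74.968%.

75.0%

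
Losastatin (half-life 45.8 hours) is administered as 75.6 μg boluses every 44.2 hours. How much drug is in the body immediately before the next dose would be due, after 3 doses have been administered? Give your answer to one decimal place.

The 3 doses were given 132.6, 88.4, 44.2 hours ago.
Total = 75.6·(1/2)^(132.6/45.8) + 75.6·(1/2)^(88.4/45.8) + 75.6·(1/2)^(44.2/45.8)
      = 10.162 + 19.838 + 38.726 ≈ 68.726 μg.

68.7 μg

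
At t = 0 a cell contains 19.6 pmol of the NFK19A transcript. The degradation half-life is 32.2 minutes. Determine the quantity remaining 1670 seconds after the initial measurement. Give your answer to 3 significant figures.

Convert the elapsed time: 1670 seconds = 27.8333 minutes.
Number of half-lives: n = 27.8333/32.2 ≈ 0.86439.
Remaining = 19.6 × (1/2)^0.86439 = 19.6 × 0.54928 ≈ 10.766 pmol.

10.8 pmol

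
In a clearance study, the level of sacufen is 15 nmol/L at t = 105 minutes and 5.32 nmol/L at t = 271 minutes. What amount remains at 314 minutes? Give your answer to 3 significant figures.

Over Δt = 271 − 105 = 166 minutes, the level fell by a factor of 15/5.32 ≈ 2.8195.
n = log₂(2.8195) ≈ 1.4955 half-lives, so t½ = 166/1.4955 ≈ 111 minutes.
From t = 271 to t = 314: 5.32 × (1/2)^((314−271)/111) ≈ 4.0672 nmol/L.

4.07 nmol/L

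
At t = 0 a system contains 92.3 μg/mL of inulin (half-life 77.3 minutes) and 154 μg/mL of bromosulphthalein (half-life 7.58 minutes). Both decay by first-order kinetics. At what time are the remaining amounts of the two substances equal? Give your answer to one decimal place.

Set 92.3·(1/2)^(t/77.3) = 154·(1/2)^(t/7.58).
Taking log₂: log₂(92.3/154) = t·(1/77.3 − 1/7.58).
log₂(0.59935) = -0.73853; 1/77.3 − 1/7.58 = -0.11899.
t = -0.73853 / -0.11899 ≈ 6.2067 minutes.

6.2 minutes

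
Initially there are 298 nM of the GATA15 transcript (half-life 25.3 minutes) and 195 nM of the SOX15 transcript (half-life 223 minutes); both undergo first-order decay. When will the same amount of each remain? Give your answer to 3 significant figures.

17.5 minutes

Set 298·(1/2)^(t/25.3) = 195·(1/2)^(t/223).
Taking log₂: log₂(298/195) = t·(1/25.3 − 1/223).
log₂(1.5282) = 0.61184; 1/25.3 − 1/223 = 0.035041.
t = 0.61184 / 0.035041 ≈ 17.46 minutes.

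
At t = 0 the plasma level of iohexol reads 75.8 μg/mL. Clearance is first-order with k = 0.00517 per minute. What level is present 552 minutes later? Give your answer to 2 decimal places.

t½ = ln 2 / k = 0.69315 / 0.00517 ≈ 134.07 minutes.
Number of half-lives: n = 552/134.07 ≈ 4.1172.
Remaining = 75.8 × (1/2)^4.1172 = 75.8 × 0.057623 ≈ 4.3678 μg/mL.

4.37 μg/mL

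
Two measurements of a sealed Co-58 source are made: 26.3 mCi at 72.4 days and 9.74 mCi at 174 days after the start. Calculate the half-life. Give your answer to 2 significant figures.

71 days

Over Δt = 174 − 72.4 = 101.6 days, the level fell by a factor of 26.3/9.74 ≈ 2.7002.
n = log₂(2.7002) ≈ 1.4331 half-lives, so t½ = 101.6/1.4331 ≈ 70.897 days.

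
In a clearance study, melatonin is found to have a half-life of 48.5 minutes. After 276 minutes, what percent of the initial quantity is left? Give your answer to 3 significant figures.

1.94%

n = 276/48.5 ≈ 5.6907 half-lives.
Fraction remaining = (1/2)^5.6907 ≈ 0.019361, i.e. 1.9361%.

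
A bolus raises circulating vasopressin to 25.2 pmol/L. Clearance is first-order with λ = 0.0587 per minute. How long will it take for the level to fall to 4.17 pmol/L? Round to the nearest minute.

31 minutes

t½ = ln 2 / λ = 0.69315 / 0.0587 ≈ 11.808 minutes.
Fraction remaining = 4.17/25.2 ≈ 0.16548.
n = log₂(25.2/4.17) = ln(6.0432)/ln 2 ≈ 2.5953 half-lives.
t = n × t½ = 2.5953 × 11.808 ≈ 30.646 minutes.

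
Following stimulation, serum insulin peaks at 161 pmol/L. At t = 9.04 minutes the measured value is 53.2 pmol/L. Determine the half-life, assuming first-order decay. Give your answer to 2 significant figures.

5.7 minutes

A/A₀ = 53.2/161 ≈ 0.33043.
n = log₂(3.0263) ≈ 1.5976 half-lives elapsed in 9.04 minutes.
t½ = 9.04/1.5976 ≈ 5.6586 minutes.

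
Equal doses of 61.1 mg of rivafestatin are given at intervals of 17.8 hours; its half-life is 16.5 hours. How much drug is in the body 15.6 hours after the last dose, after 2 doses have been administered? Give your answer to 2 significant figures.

47 mg

The 2 doses were given 33.4, 15.6 hours ago.
Total = 61.1·(1/2)^(33.4/16.5) + 61.1·(1/2)^(15.6/16.5)
      = 15.02 + 31.727 ≈ 46.748 mg.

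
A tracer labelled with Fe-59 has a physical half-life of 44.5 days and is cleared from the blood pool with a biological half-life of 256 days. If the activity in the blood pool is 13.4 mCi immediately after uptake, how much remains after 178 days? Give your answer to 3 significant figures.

1/t_eff = 1/t_phys + 1/t_biol = 1/44.5 + 1/256 = 0.026378 per day.
t_eff = 44.5 × 256 / (44.5 + 256) ≈ 37.91 days.
Remaining = 13.4 × (1/2)^(178/37.91) = 13.4 × (1/2)^4.6953 ≈ 0.51722 mCi.

0.517 mCi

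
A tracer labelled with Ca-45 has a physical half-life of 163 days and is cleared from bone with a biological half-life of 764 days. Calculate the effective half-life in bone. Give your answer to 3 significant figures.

134 days

1/t_eff = 1/t_phys + 1/t_biol = 1/163 + 1/764 = 0.0074439 per day.
t_eff = 163 × 764 / (163 + 764) ≈ 134.34 days.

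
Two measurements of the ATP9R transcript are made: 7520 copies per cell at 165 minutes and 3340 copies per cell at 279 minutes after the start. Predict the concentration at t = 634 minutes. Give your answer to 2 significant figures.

270 copies per cell

Over Δt = 279 − 165 = 114 minutes, the level fell by a factor of 7520/3340 ≈ 2.2515.
n = log₂(2.2515) ≈ 1.1709 half-lives, so t½ = 114/1.1709 ≈ 97.362 minutes.
From t = 279 to t = 634: 3340 × (1/2)^((634−279)/97.362) ≈ 266.77 copies per cell.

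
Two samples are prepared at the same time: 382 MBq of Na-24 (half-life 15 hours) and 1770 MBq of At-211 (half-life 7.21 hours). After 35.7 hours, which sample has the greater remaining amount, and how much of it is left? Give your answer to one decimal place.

Na-24, 73.4 MBq

Na-24: 382 × (1/2)^2.38 ≈ 73.386 MBq.
At-211: 1770 × (1/2)^4.9515 ≈ 57.205 MBq.
Na-24 has more remaining, at ≈ 73.386 MBq.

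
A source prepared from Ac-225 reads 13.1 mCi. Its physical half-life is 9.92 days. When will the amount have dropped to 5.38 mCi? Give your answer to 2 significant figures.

Fraction remaining = 5.38/13.1 ≈ 0.41069.
n = log₂(13.1/5.38) = ln(2.4349)/ln 2 ≈ 1.2839 half-lives.
t = n × t½ = 1.2839 × 9.92 ≈ 12.736 days.

13 days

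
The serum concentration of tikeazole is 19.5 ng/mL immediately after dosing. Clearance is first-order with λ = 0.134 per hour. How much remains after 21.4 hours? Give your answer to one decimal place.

t½ = ln 2 / λ = 0.69315 / 0.134 ≈ 5.1727 hours.
Number of half-lives: n = 21.4/5.1727 ≈ 4.1371.
Remaining = 19.5 × (1/2)^4.1371 = 19.5 × 0.056835 ≈ 1.1083 ng/mL.

1.1 ng/mL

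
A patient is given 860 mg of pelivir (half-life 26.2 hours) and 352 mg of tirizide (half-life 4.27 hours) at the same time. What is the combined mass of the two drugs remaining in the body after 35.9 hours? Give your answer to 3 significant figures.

334 mg

pelivir: 860 × (1/2)^(35.9/26.2) = 860 × (1/2)^1.3702 ≈ 332.67 mg.
tirizide: 352 × (1/2)^(35.9/4.27) = 352 × (1/2)^8.4075 ≈ 1.0367 mg.
Total = 332.67 + 1.0367 ≈ 333.71 mg.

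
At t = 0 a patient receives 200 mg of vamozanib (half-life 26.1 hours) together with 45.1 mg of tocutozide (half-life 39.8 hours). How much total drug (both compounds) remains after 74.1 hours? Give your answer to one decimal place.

40.4 mg

vamozanib: 200 × (1/2)^(74.1/26.1) = 200 × (1/2)^2.8391 ≈ 27.95 mg.
tocutozide: 45.1 × (1/2)^(74.1/39.8) = 45.1 × (1/2)^1.8618 ≈ 12.408 mg.
Total = 27.95 + 12.408 ≈ 40.358 mg.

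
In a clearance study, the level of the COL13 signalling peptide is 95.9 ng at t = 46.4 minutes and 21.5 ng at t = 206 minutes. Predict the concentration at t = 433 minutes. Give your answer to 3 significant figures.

Over Δt = 206 − 46.4 = 159.6 minutes, the level fell by a factor of 95.9/21.5 ≈ 4.4605.
n = log₂(4.4605) ≈ 2.1572 half-lives, so t½ = 159.6/2.1572 ≈ 73.985 minutes.
From t = 206 to t = 433: 21.5 × (1/2)^((433−206)/73.985) ≈ 2.5634 ng.

2.56 ng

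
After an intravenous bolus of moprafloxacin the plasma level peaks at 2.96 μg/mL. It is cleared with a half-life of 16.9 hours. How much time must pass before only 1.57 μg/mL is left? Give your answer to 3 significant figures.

Fraction remaining = 1.57/2.96 ≈ 0.53041.
n = log₂(2.96/1.57) = ln(1.8854)/ln 2 ≈ 0.91483 half-lives.
t = n × t½ = 0.91483 × 16.9 ≈ 15.461 hours.

15.5 hours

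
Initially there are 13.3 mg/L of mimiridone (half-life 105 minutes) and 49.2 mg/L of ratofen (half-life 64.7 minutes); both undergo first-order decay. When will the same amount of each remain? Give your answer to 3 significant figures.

Set 13.3·(1/2)^(t/105) = 49.2·(1/2)^(t/64.7).
Taking log₂: log₂(13.3/49.2) = t·(1/105 − 1/64.7).
log₂(0.27033) = -1.8872; 1/105 − 1/64.7 = -0.0059321.
t = -1.8872 / -0.0059321 ≈ 318.14 minutes.

318 minutes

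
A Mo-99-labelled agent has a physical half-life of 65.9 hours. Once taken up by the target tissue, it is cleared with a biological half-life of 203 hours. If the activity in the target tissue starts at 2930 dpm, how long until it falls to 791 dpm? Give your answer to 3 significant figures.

94.0 hours

1/t_eff = 1/t_phys + 1/t_biol = 1/65.9 + 1/203 = 0.020101 per hour.
t_eff = 65.9 × 203 / (65.9 + 203) ≈ 49.75 hours.
n = log₂(2930/791) ≈ 1.8892; t = 1.8892 × 49.75 ≈ 93.985 hours.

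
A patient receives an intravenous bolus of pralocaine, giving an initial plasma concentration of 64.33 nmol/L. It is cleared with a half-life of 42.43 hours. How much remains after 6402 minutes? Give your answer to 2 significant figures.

Convert the elapsed time: 6402 minutes = 106.7 hours.
Number of half-lives: n = 106.7/42.43 ≈ 2.5147.
Remaining = 64.33 × (1/2)^2.5147 = 64.33 × 0.17498 ≈ 11.257 nmol/L.

11 nmol/L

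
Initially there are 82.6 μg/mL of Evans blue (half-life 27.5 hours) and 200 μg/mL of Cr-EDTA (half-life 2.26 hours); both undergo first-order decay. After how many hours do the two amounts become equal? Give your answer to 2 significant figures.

3.1 hours

Set 82.6·(1/2)^(t/27.5) = 200·(1/2)^(t/2.26).
Taking log₂: log₂(82.6/200) = t·(1/27.5 − 1/2.26).
log₂(0.413) = -1.2758; 1/27.5 − 1/2.26 = -0.40611.
t = -1.2758 / -0.40611 ≈ 3.1414 hours.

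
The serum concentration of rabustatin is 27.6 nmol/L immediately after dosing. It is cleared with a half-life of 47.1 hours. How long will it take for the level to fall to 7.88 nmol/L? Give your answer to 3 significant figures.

Fraction remaining = 7.88/27.6 ≈ 0.28551.
n = log₂(27.6/7.88) = ln(3.5025)/ln 2 ≈ 1.8084 half-lives.
t = n × t½ = 1.8084 × 47.1 ≈ 85.176 hours.

85.2 hours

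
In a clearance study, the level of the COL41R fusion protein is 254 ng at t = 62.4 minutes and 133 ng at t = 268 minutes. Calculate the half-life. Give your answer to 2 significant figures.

220 minutes

Over Δt = 268 − 62.4 = 205.6 minutes, the level fell by a factor of 254/133 ≈ 1.9098.
n = log₂(1.9098) ≈ 0.9334 half-lives, so t½ = 205.6/0.9334 ≈ 220.27 minutes.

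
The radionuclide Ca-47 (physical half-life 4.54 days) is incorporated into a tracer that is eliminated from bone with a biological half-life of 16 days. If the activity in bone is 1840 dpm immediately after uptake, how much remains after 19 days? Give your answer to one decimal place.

1/t_eff = 1/t_phys + 1/t_biol = 1/4.54 + 1/16 = 0.28276 per day.
t_eff = 4.54 × 16 / (4.54 + 16) ≈ 3.5365 days.
Remaining = 1840 × (1/2)^(19/3.5365) = 1840 × (1/2)^5.3725 ≈ 44.415 dpm.

44.4 dpm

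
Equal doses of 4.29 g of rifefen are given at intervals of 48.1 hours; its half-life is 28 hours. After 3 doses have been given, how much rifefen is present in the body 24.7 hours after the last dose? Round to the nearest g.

3 g

The 3 doses were given 120.9, 72.8, 24.7 hours ago.
Total = 4.29·(1/2)^(120.9/28) + 4.29·(1/2)^(72.8/28) + 4.29·(1/2)^(24.7/28)
      = 0.21511 + 0.70759 + 2.3276 ≈ 3.2503 g.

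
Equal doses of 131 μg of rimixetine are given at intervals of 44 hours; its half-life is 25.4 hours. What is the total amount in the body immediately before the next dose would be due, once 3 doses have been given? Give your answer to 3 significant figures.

54.9 μg

The 3 doses were given 132, 88, 44 hours ago.
Total = 131·(1/2)^(132/25.4) + 131·(1/2)^(88/25.4) + 131·(1/2)^(44/25.4)
      = 3.5716 + 11.867 + 39.428 ≈ 54.866 μg.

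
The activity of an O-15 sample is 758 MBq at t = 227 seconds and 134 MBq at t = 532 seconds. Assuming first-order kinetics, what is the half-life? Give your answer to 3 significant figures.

122 seconds

Over Δt = 532 − 227 = 305 seconds, the level fell by a factor of 758/134 ≈ 5.6567.
n = log₂(5.6567) ≈ 2.5 half-lives, so t½ = 305/2.5 ≈ 122 seconds.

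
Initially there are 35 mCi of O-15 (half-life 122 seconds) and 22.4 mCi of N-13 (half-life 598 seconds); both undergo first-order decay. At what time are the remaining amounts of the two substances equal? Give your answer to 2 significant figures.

99 seconds

Set 35·(1/2)^(t/122) = 22.4·(1/2)^(t/598).
Taking log₂: log₂(35/22.4) = t·(1/122 − 1/598).
log₂(1.5625) = 0.64386; 1/122 − 1/598 = 0.0065245.
t = 0.64386 / 0.0065245 ≈ 98.683 seconds.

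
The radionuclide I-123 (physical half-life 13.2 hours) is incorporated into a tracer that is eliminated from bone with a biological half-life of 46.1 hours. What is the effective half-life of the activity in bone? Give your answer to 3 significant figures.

1/t_eff = 1/t_phys + 1/t_biol = 1/13.2 + 1/46.1 = 0.09745 per hour.
t_eff = 13.2 × 46.1 / (13.2 + 46.1) ≈ 10.262 hours.

10.3 hours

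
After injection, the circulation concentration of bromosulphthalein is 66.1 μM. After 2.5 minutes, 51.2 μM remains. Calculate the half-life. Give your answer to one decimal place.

A/A₀ = 51.2/66.1 ≈ 0.77458.
n = log₂(1.291) ≈ 0.36851 half-lives elapsed in 2.5 minutes.
t½ = 2.5/0.36851 ≈ 6.7841 minutes.

6.8 minutes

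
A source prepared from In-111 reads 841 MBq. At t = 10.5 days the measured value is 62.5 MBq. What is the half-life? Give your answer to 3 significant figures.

A/A₀ = 62.5/841 ≈ 0.074316.
n = log₂(13.456) ≈ 3.7502 half-lives elapsed in 10.5 days.
t½ = 10.5/3.7502 ≈ 2.7999 days.

2.80 days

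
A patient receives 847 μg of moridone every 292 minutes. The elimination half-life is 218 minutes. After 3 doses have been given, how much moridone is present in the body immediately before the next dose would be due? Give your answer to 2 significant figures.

The 3 doses were given 876, 584, 292 minutes ago.
Total = 847·(1/2)^(876/218) + 847·(1/2)^(584/218) + 847·(1/2)^(292/218)
      = 52.268 + 132.27 + 334.71 ≈ 519.25 μg.

520 μg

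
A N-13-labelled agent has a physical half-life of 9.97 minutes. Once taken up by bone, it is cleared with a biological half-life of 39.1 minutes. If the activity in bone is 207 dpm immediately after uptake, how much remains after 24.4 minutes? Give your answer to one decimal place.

1/t_eff = 1/t_phys + 1/t_biol = 1/9.97 + 1/39.1 = 0.12588 per minute.
t_eff = 9.97 × 39.1 / (9.97 + 39.1) ≈ 7.9443 minutes.
Remaining = 207 × (1/2)^(24.4/7.9443) = 207 × (1/2)^3.0714 ≈ 24.626 dpm.

24.6 dpm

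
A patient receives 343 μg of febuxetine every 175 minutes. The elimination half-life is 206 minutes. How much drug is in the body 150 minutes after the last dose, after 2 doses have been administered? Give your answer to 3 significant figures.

322 μg

The 2 doses were given 325, 150 minutes ago.
Total = 343·(1/2)^(325/206) + 343·(1/2)^(150/206)
      = 114.91 + 207.06 ≈ 321.97 μg.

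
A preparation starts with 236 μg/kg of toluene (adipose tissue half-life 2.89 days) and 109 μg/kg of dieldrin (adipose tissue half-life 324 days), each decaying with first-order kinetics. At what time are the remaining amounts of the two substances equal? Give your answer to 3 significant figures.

3.25 days

Set 236·(1/2)^(t/2.89) = 109·(1/2)^(t/324).
Taking log₂: log₂(236/109) = t·(1/2.89 − 1/324).
log₂(2.1651) = 1.1145; 1/2.89 − 1/324 = 0.34293.
t = 1.1145 / 0.34293 ≈ 3.2498 days.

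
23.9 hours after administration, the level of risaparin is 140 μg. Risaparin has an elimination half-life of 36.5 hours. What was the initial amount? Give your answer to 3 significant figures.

220 μg

Number of half-lives elapsed: n = 23.9/36.5 ≈ 0.65479.
A₀ = A × 2^n = 140 × 2^0.65479 = 140 × 1.5744 ≈ 220.41 μg.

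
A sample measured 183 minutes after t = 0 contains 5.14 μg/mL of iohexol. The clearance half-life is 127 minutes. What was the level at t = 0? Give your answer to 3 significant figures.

14.0 μg/mL

Number of half-lives elapsed: n = 183/127 ≈ 1.4409.
A₀ = A × 2^n = 5.14 × 2^1.4409 = 5.14 × 2.715 ≈ 13.955 μg/mL.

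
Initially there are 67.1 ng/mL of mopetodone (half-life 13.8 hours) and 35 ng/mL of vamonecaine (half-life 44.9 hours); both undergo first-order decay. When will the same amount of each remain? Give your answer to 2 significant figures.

19 hours

Set 67.1·(1/2)^(t/13.8) = 35·(1/2)^(t/44.9).
Taking log₂: log₂(67.1/35) = t·(1/13.8 − 1/44.9).
log₂(1.9171) = 0.93896; 1/13.8 − 1/44.9 = 0.050192.
t = 0.93896 / 0.050192 ≈ 18.707 hours.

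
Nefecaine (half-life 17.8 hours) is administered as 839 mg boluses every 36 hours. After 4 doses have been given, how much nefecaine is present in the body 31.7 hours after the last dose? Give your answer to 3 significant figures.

323 mg

The 4 doses were given 139.7, 103.7, 67.7, 31.7 hours ago.
Total = 839·(1/2)^(139.7/17.8) + 839·(1/2)^(103.7/17.8) + 839·(1/2)^(67.7/17.8) + 839·(1/2)^(31.7/17.8)
      = 3.6407 + 14.791 + 60.094 + 244.15 ≈ 322.68 mg.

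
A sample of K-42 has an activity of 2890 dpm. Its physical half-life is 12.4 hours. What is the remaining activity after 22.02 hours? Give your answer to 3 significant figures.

Number of half-lives: n = 22.02/12.4 ≈ 1.7758.
Remaining = 2890 × (1/2)^1.7758 = 2890 × 0.29203 ≈ 843.97 dpm.

844 dpm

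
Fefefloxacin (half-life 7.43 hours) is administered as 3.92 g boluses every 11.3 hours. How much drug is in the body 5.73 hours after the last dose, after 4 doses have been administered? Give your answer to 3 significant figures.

The 4 doses were given 39.63, 28.33, 17.03, 5.73 hours ago.
Total = 3.92·(1/2)^(39.63/7.43) + 3.92·(1/2)^(28.33/7.43) + 3.92·(1/2)^(17.03/7.43) + 3.92·(1/2)^(5.73/7.43)
      = 0.097198 + 0.27892 + 0.8004 + 2.2968 ≈ 3.4734 g.

3.47 g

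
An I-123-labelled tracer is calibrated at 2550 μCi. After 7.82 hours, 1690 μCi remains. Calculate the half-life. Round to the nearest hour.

13 hours

A/A₀ = 1690/2550 ≈ 0.66275.
n = log₂(1.5089) ≈ 0.59347 half-lives elapsed in 7.82 hours.
t½ = 7.82/0.59347 ≈ 13.177 hours.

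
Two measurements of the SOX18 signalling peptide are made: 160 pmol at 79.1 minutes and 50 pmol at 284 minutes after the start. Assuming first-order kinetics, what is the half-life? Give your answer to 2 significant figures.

Over Δt = 284 − 79.1 = 204.9 minutes, the level fell by a factor of 160/50 ≈ 3.2.
n = log₂(3.2) ≈ 1.6781 half-lives, so t½ = 204.9/1.6781 ≈ 122.1 minutes.

120 minutes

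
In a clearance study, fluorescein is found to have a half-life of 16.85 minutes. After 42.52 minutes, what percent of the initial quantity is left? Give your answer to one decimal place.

n = 42.52/16.85 ≈ 2.5234 half-lives.
Fraction remaining = (1/2)^2.5234 ≈ 0.17393, i.e. 17.393%.

17.4%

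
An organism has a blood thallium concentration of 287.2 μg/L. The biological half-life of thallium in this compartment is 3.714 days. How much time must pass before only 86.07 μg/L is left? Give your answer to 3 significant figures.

Fraction remaining = 86.07/287.2 ≈ 0.29969.
n = log₂(287.2/86.07) = ln(3.3368)/ln 2 ≈ 1.7385 half-lives.
t = n × t½ = 1.7385 × 3.714 ≈ 6.4567 days.

6.46 days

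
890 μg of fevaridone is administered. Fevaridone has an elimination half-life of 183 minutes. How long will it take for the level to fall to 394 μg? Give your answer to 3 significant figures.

Fraction remaining = 394/890 ≈ 0.4427.
n = log₂(890/394) = ln(2.2589)/ln 2 ≈ 1.1756 half-lives.
t = n × t½ = 1.1756 × 183 ≈ 215.14 minutes.

215 minutes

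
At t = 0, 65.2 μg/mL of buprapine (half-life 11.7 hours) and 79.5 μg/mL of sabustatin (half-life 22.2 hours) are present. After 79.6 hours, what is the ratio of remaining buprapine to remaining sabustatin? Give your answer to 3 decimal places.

buprapine: 65.2 × (1/2)^(79.6/11.7) = 65.2 × (1/2)^6.8034 ≈ 0.58373 μg/mL.
sabustatin: 79.5 × (1/2)^(79.6/22.2) = 79.5 × (1/2)^3.5856 ≈ 6.6221 μg/mL.
Ratio ≈ 0.58373 / 6.6221 ≈ 0.088149.

0.088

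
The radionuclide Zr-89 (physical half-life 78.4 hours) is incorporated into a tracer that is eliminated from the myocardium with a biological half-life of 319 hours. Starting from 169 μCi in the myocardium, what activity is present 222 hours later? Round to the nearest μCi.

1/t_eff = 1/t_phys + 1/t_biol = 1/78.4 + 1/319 = 0.01589 per hour.
t_eff = 78.4 × 319 / (78.4 + 319) ≈ 62.933 hours.
Remaining = 169 × (1/2)^(222/62.933) = 169 × (1/2)^3.5276 ≈ 14.655 μCi.

15 μCi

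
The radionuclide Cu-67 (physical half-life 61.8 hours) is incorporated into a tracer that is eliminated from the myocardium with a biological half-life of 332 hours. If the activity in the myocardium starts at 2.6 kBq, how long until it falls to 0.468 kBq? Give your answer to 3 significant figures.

129 hours

1/t_eff = 1/t_phys + 1/t_biol = 1/61.8 + 1/332 = 0.019193 per hour.
t_eff = 61.8 × 332 / (61.8 + 332) ≈ 52.102 hours.
n = log₂(2.6/0.468) ≈ 2.4739; t = 2.4739 × 52.102 ≈ 128.9 hours.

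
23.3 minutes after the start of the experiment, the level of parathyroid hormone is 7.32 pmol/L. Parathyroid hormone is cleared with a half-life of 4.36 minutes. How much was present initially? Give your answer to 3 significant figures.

Number of half-lives elapsed: n = 23.3/4.36 ≈ 5.344.
A₀ = A × 2^n = 7.32 × 2^5.344 = 7.32 × 40.618 ≈ 297.32 pmol/L.

297 pmol/L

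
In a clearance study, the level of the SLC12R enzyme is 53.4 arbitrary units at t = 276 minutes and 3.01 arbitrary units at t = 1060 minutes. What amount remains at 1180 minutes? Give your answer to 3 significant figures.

1.94 arbitrary units

Over Δt = 1060 − 276 = 784 minutes, the level fell by a factor of 53.4/3.01 ≈ 17.741.
n = log₂(17.741) ≈ 4.149 half-lives, so t½ = 784/4.149 ≈ 188.96 minutes.
From t = 1060 to t = 1180: 3.01 × (1/2)^((1180−1060)/188.96) ≈ 1.9382 arbitrary units.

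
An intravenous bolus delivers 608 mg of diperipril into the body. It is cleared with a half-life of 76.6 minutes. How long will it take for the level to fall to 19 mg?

19/608 = 1/32, so 5 half-lives have elapsed.
t = 5 × 76.6 = 383 minutes.

383 minutes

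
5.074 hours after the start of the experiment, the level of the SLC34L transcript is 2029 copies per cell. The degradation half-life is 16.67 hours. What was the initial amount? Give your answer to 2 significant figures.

Number of half-lives elapsed: n = 5.074/16.67 ≈ 0.30438.
A₀ = A × 2^n = 2029 × 2^0.30438 = 2029 × 1.2349 ≈ 2505.6 copies per cell.

2500 copies per cell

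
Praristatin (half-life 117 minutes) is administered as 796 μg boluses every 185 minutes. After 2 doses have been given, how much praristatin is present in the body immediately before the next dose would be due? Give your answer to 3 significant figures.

The 2 doses were given 370, 185 minutes ago.
Total = 796·(1/2)^(370/117) + 796·(1/2)^(185/117)
      = 88.907 + 266.03 ≈ 354.93 μg.

355 μg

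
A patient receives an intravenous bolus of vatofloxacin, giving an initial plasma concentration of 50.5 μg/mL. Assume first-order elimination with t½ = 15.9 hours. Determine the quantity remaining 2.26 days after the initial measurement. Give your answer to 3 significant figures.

Convert the elapsed time: 2.26 days = 54.24 hours.
Number of half-lives: n = 54.24/15.9 ≈ 3.4113.
Remaining = 50.5 × (1/2)^3.4113 = 50.5 × 0.093992 ≈ 4.7466 μg/mL.

4.75 μg/mL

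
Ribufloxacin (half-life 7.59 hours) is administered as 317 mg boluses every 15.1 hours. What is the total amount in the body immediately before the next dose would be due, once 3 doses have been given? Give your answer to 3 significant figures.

105 mg

The 3 doses were given 45.3, 30.2, 15.1 hours ago.
Total = 317·(1/2)^(45.3/7.59) + 317·(1/2)^(30.2/7.59) + 317·(1/2)^(15.1/7.59)
      = 5.0629 + 20.104 + 79.831 ≈ 105 mg.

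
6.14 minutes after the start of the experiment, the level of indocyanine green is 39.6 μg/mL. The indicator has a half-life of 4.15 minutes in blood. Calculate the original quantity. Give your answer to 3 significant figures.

110 μg/mL

Number of half-lives elapsed: n = 6.14/4.15 ≈ 1.4795.
A₀ = A × 2^n = 39.6 × 2^1.4795 = 39.6 × 2.7886 ≈ 110.43 μg/mL.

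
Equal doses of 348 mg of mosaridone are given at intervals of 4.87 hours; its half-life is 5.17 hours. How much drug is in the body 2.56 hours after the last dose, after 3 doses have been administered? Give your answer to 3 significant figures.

442 mg

The 3 doses were given 12.3, 7.43, 2.56 hours ago.
Total = 348·(1/2)^(12.3/5.17) + 348·(1/2)^(7.43/5.17) + 348·(1/2)^(2.56/5.17)
      = 66.895 + 128.52 + 246.9 ≈ 442.31 mg.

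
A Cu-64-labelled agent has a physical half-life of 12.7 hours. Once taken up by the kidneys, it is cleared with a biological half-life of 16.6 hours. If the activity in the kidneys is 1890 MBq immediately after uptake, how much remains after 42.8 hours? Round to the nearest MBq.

31 MBq

1/t_eff = 1/t_phys + 1/t_biol = 1/12.7 + 1/16.6 = 0.13898 per hour.
t_eff = 12.7 × 16.6 / (12.7 + 16.6) ≈ 7.1952 hours.
Remaining = 1890 × (1/2)^(42.8/7.1952) = 1890 × (1/2)^5.9484 ≈ 30.607 MBq.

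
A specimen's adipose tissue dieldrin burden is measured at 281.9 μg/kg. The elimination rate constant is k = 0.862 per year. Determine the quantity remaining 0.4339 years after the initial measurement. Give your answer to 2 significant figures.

t½ = ln 2 / k = 0.69315 / 0.862 ≈ 0.80412 years.
Number of half-lives: n = 0.4339/0.80412 ≈ 0.5396.
Remaining = 281.9 × (1/2)^0.5396 = 281.9 × 0.68796 ≈ 193.94 μg/kg.

190 μg/kg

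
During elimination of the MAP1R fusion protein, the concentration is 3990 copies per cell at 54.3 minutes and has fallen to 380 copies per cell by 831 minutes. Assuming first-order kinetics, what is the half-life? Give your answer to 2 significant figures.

230 minutes

Over Δt = 831 − 54.3 = 776.7 minutes, the level fell by a factor of 3990/380 ≈ 10.5.
n = log₂(10.5) ≈ 3.3923 half-lives, so t½ = 776.7/3.3923 ≈ 228.96 minutes.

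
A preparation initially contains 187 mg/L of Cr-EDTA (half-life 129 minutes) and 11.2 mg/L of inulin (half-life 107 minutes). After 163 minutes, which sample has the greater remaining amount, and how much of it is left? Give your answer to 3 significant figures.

Cr-EDTA, 77.9 mg/L

Cr-EDTA: 187 × (1/2)^1.2636 ≈ 77.888 mg/L.
inulin: 11.2 × (1/2)^1.5234 ≈ 3.8962 mg/L.
Cr-EDTA has more remaining, at ≈ 77.888 mg/L.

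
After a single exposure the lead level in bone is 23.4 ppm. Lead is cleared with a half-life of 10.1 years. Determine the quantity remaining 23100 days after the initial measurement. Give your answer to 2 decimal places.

Convert the elapsed time: 23100 days = 63.2877 years.
Number of half-lives: n = 63.2877/10.1 ≈ 6.2661.
Remaining = 23.4 × (1/2)^6.2661 = 23.4 × 0.012993 ≈ 0.30404 ppm.

0.30 ppm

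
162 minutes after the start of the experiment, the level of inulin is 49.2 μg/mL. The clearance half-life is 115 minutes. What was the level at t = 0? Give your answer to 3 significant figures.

Number of half-lives elapsed: n = 162/115 ≈ 1.4087.
A₀ = A × 2^n = 49.2 × 2^1.4087 = 49.2 × 2.655 ≈ 130.62 μg/mL.

131 μg/mL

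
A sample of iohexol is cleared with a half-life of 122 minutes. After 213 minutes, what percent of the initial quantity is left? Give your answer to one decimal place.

29.8%

n = 213/122 ≈ 1.7459 half-lives.
Fraction remaining = (1/2)^1.7459 ≈ 0.29815, i.e. 29.815%.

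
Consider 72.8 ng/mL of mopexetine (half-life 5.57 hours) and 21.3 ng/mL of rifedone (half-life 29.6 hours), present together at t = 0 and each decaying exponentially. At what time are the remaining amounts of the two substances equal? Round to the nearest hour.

Set 72.8·(1/2)^(t/5.57) = 21.3·(1/2)^(t/29.6).
Taking log₂: log₂(72.8/21.3) = t·(1/5.57 − 1/29.6).
log₂(3.4178) = 1.7731; 1/5.57 − 1/29.6 = 0.14575.
t = 1.7731 / 0.14575 ≈ 12.165 hours.

12 hours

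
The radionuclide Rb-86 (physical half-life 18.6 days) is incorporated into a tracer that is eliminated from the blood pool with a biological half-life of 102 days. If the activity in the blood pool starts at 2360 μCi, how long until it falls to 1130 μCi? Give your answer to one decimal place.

16.7 days

1/t_eff = 1/t_phys + 1/t_biol = 1/18.6 + 1/102 = 0.063567 per day.
t_eff = 18.6 × 102 / (18.6 + 102) ≈ 15.731 days.
n = log₂(2360/1130) ≈ 1.0625; t = 1.0625 × 15.731 ≈ 16.714 days.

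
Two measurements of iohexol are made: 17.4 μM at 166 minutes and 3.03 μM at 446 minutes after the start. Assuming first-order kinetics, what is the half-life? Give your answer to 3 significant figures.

Over Δt = 446 − 166 = 280 minutes, the level fell by a factor of 17.4/3.03 ≈ 5.7426.
n = log₂(5.7426) ≈ 2.5217 half-lives, so t½ = 280/2.5217 ≈ 111.04 minutes.

111 minutes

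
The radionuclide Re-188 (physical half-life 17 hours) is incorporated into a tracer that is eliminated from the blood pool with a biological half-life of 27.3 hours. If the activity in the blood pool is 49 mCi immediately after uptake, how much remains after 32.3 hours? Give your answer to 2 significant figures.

5.8 mCi

1/t_eff = 1/t_phys + 1/t_biol = 1/17 + 1/27.3 = 0.095454 per hour.
t_eff = 17 × 27.3 / (17 + 27.3) ≈ 10.476 hours.
Remaining = 49 × (1/2)^(32.3/10.476) = 49 × (1/2)^3.0832 ≈ 5.782 mCi.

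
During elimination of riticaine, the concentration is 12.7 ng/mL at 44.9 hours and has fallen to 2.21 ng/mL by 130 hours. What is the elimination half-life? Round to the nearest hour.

34 hours

Over Δt = 130 − 44.9 = 85.1 hours, the level fell by a factor of 12.7/2.21 ≈ 5.7466.
n = log₂(5.7466) ≈ 2.5227 half-lives, so t½ = 85.1/2.5227 ≈ 33.734 hours.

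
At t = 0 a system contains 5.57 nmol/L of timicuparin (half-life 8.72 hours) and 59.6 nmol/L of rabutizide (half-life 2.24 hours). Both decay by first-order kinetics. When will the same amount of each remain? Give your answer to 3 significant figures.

10.3 hours

Set 5.57·(1/2)^(t/8.72) = 59.6·(1/2)^(t/2.24).
Taking log₂: log₂(5.57/59.6) = t·(1/8.72 − 1/2.24).
log₂(0.093456) = -3.4196; 1/8.72 − 1/2.24 = -0.33175.
t = -3.4196 / -0.33175 ≈ 10.308 hours.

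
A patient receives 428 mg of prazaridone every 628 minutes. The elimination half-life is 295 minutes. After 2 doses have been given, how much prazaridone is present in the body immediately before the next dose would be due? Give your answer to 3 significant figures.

The 2 doses were given 1256, 628 minutes ago.
Total = 428·(1/2)^(1256/295) + 428·(1/2)^(628/295)
      = 22.375 + 97.86 ≈ 120.24 mg.

120 mg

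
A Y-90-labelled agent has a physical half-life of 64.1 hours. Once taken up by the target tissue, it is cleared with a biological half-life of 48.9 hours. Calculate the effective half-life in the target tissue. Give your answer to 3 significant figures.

1/t_eff = 1/t_phys + 1/t_biol = 1/64.1 + 1/48.9 = 0.036051 per hour.
t_eff = 64.1 × 48.9 / (64.1 + 48.9) ≈ 27.739 hours.

27.7 hours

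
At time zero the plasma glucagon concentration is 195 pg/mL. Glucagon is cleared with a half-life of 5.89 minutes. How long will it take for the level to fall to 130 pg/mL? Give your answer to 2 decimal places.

Fraction remaining = 130/195 ≈ 0.66667.
n = log₂(195/130) = ln(1.5)/ln 2 ≈ 0.58496 half-lives.
t = n × t½ = 0.58496 × 5.89 ≈ 3.4454 minutes.

3.45 minutes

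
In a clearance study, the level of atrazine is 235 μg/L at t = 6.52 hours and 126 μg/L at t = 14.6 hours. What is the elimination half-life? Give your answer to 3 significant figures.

8.99 hours

Over Δt = 14.6 − 6.52 = 8.08 hours, the level fell by a factor of 235/126 ≈ 1.8651.
n = log₂(1.8651) ≈ 0.89924 half-lives, so t½ = 8.08/0.89924 ≈ 8.9854 hours.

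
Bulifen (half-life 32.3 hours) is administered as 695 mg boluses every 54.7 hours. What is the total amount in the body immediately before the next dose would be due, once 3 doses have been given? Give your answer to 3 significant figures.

The 3 doses were given 164.1, 109.4, 54.7 hours ago.
Total = 695·(1/2)^(164.1/32.3) + 695·(1/2)^(109.4/32.3) + 695·(1/2)^(54.7/32.3)
      = 20.54 + 66.435 + 214.88 ≈ 301.85 mg.

302 mg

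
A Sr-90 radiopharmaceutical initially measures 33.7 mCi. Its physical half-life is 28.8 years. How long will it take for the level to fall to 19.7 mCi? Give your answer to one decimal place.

Fraction remaining = 19.7/33.7 ≈ 0.58457.
n = log₂(33.7/19.7) = ln(1.7107)/ln 2 ≈ 0.77455 half-lives.
t = n × t½ = 0.77455 × 28.8 ≈ 22.307 years.

22.3 years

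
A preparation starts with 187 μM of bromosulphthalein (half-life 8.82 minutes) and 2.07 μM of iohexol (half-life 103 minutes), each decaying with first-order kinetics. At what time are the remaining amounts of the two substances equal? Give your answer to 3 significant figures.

62.7 minutes

Set 187·(1/2)^(t/8.82) = 2.07·(1/2)^(t/103).
Taking log₂: log₂(187/2.07) = t·(1/8.82 − 1/103).
log₂(90.338) = 6.4973; 1/8.82 − 1/103 = 0.10367.
t = 6.4973 / 0.10367 ≈ 62.673 minutes.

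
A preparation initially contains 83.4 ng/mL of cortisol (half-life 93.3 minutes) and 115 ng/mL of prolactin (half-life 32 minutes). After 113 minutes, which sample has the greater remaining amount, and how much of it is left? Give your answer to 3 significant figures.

cortisol: 83.4 × (1/2)^1.2111 ≈ 36.023 ng/mL.
prolactin: 115 × (1/2)^3.5312 ≈ 9.9469 ng/mL.
Cortisol has more remaining, at ≈ 36.023 ng/mL.

cortisol, 36.0 ng/mL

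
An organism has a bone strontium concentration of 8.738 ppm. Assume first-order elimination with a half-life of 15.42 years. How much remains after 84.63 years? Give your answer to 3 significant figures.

Number of half-lives: n = 84.63/15.42 ≈ 5.4883.
Remaining = 8.738 × (1/2)^5.4883 = 8.738 × 0.022277 ≈ 0.19465 ppm.

0.195 ppm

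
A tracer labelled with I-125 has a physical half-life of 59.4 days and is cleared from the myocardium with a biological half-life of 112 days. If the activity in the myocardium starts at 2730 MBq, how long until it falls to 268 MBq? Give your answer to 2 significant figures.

1/t_eff = 1/t_phys + 1/t_biol = 1/59.4 + 1/112 = 0.025764 per day.
t_eff = 59.4 × 112 / (59.4 + 112) ≈ 38.814 days.
n = log₂(2730/268) ≈ 3.3486; t = 3.3486 × 38.814 ≈ 129.97 days.

130 days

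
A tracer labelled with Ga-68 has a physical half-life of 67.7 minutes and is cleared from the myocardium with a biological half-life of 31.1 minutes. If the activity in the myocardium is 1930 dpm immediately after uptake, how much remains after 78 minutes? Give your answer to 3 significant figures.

153 dpm

1/t_eff = 1/t_phys + 1/t_biol = 1/67.7 + 1/31.1 = 0.046925 per minute.
t_eff = 67.7 × 31.1 / (67.7 + 31.1) ≈ 21.31 minutes.
Remaining = 1930 × (1/2)^(78/21.31) = 1930 × (1/2)^3.6602 ≈ 152.66 dpm.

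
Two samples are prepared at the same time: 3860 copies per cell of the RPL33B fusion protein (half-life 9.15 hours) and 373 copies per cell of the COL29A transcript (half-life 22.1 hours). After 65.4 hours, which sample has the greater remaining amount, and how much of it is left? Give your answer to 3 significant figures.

RPL33B fusion protein: 3860 × (1/2)^7.1475 ≈ 27.225 copies per cell.
COL29A transcript: 373 × (1/2)^2.9593 ≈ 47.96 copies per cell.
COL29A transcript has more remaining, at ≈ 47.96 copies per cell.

COL29A transcript, 48.0 copies per cell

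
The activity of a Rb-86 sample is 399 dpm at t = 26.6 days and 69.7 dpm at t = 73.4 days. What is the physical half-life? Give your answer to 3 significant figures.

Over Δt = 73.4 − 26.6 = 46.8 days, the level fell by a factor of 399/69.7 ≈ 5.7245.
n = log₂(5.7245) ≈ 2.5172 half-lives, so t½ = 46.8/2.5172 ≈ 18.592 days.

18.6 days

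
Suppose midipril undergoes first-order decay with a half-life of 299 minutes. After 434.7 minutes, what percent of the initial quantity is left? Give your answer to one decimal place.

36.5%

n = 434.7/299 ≈ 1.4538 half-lives.
Fraction remaining = (1/2)^1.4538 ≈ 0.36505, i.e. 36.505%.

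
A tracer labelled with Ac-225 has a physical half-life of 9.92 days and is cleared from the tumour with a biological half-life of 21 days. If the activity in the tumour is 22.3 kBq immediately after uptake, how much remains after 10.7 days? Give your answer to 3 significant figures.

7.42 kBq

1/t_eff = 1/t_phys + 1/t_biol = 1/9.92 + 1/21 = 0.14843 per day.
t_eff = 9.92 × 21 / (9.92 + 21) ≈ 6.7374 days.
Remaining = 22.3 × (1/2)^(10.7/6.7374) = 22.3 × (1/2)^1.5882 ≈ 7.4169 kBq.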